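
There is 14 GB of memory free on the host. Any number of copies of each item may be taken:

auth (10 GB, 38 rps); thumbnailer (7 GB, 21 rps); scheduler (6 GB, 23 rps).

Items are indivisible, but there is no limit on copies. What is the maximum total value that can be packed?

Best value-per-unit is scheduler at 23/6, and filling with it alone uses memory 2×6=12. No mix of the others beats 2×23 = 46.

46 rps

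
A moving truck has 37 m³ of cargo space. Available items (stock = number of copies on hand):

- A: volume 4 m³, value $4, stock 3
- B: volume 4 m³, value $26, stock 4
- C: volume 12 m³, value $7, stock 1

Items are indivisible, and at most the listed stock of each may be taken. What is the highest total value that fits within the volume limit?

Best selections within volume 37 and stock limits:
- 2×A + 4×B + 1×C: volume 36, value 119
- 3×A + 4×B: volume 28, value 116
- 1×A + 4×B + 1×C: volume 32, value 115
Best: $119.

$119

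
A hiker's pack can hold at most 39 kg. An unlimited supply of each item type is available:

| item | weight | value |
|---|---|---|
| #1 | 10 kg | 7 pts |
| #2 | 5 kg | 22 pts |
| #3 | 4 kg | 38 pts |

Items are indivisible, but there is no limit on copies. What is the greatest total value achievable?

342 pts

Best value-per-unit is #3 at 38/4, and filling with it alone uses weight 9×4=36. No mix of the others beats 9×38 = 342.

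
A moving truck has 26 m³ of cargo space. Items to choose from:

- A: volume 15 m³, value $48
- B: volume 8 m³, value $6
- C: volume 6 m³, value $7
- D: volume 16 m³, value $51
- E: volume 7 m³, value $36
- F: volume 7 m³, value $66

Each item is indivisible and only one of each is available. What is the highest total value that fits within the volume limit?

This is a 0/1 knapsack; check combinations near the capacity.
- D+F: volume 16+7=23, value 51+66=117
- A+F: volume 15+7=22, value 48+66=114
- C+E+F: volume 6+7+7=20, value 7+36+66=109
- B+E+F: volume 8+7+7=22, value 6+36+66=108
- E+F: volume 7+7=14, value 36+66=102
Best: $117.

$117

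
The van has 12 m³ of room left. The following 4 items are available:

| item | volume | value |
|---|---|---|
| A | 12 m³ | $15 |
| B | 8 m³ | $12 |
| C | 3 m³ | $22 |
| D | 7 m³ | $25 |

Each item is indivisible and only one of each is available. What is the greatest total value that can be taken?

$47

This is a 0/1 knapsack; check combinations near the capacity.
- C+D: volume 3+7=10, value 22+25=47
- B+C: volume 8+3=11, value 12+22=34
- D: volume 7, value 25
- C: volume 3, value 22
Best: $47.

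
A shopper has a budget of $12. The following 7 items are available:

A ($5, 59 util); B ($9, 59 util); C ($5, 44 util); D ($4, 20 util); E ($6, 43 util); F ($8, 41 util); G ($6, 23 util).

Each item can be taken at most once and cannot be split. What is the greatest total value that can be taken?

103 util

Check high-value combinations within $12:
- A+C: cost 5+5=10, value 59+44=103
- A+E: cost 5+6=11, value 59+43=102
- C+E: cost 5+6=11, value 44+43=87
- A+G: cost 5+6=11, value 59+23=82
- A+D: cost 5+4=9, value 59+20=79
Best: 103 util.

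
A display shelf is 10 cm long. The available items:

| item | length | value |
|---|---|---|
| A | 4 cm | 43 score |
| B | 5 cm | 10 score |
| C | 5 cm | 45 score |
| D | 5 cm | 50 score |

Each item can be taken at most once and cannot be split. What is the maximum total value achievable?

Check high-value combinations within 10 cm:
- C+D: length 5+5=10, value 45+50=95
- A+D: length 4+5=9, value 43+50=93
- A+C: length 4+5=9, value 43+45=88
Best: 95 score.

95 score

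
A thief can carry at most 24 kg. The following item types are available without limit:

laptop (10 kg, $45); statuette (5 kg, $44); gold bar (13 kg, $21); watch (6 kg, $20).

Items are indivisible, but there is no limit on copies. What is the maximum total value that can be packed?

$176

Best value-per-unit is statuette at 44/5, and filling with it alone uses weight 4×5=20. No mix of the others beats 4×44 = 176.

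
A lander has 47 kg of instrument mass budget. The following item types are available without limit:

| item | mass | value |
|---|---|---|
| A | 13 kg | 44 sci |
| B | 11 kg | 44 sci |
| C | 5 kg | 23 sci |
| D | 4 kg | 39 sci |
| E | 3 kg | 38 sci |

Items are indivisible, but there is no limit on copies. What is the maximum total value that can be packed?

572 sci

Best value-per-unit is E at 38/3; filling with it alone gives 15×38 = 570.
Optimal mix: 2×D + 13×E → mass 47, value 572.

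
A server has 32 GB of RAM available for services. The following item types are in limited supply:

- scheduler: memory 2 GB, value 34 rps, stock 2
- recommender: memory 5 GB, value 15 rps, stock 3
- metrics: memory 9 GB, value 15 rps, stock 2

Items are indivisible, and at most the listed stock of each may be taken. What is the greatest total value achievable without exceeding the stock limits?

Best selections within memory 32 and stock limits:
- 2×scheduler + 3×recommender + 1×metrics: memory 28, value 128
- 2×scheduler + 2×recommender + 2×metrics: memory 32, value 128
Best: 128 rps.

128 rps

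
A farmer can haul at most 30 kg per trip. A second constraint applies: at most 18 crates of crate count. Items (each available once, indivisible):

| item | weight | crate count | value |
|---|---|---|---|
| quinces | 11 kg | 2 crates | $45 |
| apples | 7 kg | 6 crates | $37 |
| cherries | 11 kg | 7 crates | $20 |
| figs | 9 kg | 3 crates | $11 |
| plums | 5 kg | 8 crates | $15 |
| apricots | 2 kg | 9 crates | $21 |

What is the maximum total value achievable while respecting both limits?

$103

Feasible sets respecting both limits:
- quinces+apples+apricots: weight 20, crate count 17, value 103
- quinces+apples+cherries: weight 29, crate count 15, value 102
- quinces+apples+plums: weight 23, crate count 16, value 97
- quinces+apples+figs: weight 27, crate count 11, value 93
Best: $103.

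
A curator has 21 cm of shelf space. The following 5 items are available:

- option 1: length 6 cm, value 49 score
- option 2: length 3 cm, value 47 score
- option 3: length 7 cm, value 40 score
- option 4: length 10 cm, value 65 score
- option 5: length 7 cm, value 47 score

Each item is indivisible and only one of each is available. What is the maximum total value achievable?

161 score

This is a 0/1 knapsack; check combinations near the capacity.
- option 1+option 2+option 4: length 6+3+10=19, value 49+47+65=161
- option 2+option 4+option 5: length 3+10+7=20, value 47+65+47=159
- option 2+option 3+option 4: length 3+7+10=20, value 47+40+65=152
- option 1+option 2+option 5: length 6+3+7=16, value 49+47+47=143
Best: 161 score.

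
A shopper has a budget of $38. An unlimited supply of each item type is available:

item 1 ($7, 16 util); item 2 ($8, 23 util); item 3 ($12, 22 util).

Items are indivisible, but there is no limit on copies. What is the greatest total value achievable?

101 util

Best value-per-unit is item 2 at 23/8; filling with it alone gives 4×23 = 92.
Optimal mix: 2×item 1 + 3×item 2 → cost 38, value 101.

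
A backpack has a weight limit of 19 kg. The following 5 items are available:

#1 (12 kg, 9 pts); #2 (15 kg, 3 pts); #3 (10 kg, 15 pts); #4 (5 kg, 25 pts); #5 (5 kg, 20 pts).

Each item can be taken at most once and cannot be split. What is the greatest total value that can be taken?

This is a 0/1 knapsack; check combinations near the capacity.
- #4+#5: weight 5+5=10, value 25+20=45
- #3+#4: weight 10+5=15, value 15+25=40
- #3+#5: weight 10+5=15, value 15+20=35
- #1+#4: weight 12+5=17, value 9+25=34
Best: 45 pts.

45 pts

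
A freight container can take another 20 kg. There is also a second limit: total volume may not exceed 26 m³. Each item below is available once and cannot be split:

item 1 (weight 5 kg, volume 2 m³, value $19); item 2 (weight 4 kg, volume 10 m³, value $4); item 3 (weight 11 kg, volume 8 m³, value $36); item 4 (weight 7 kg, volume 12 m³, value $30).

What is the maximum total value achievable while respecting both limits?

Feasible sets respecting both limits:
- item 3+item 4: weight 18, volume 20, value 66
- item 1+item 2+item 3: weight 20, volume 20, value 59
- item 1+item 3: weight 16, volume 10, value 55
Best: $66.

$66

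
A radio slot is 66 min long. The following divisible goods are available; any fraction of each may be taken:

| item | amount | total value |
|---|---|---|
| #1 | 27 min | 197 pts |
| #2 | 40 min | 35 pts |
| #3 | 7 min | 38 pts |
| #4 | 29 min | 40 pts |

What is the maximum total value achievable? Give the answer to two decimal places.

277.63

Take in order of value per unit:
- #1 (197/27 per unit): all 27 → value 197, running total 197.00
- #3 (38/7 per unit): all 7 → value 38, running total 235.00
- #4 (40/29 per unit): all 29 → value 40, running total 275.00
- #2 (35/40 per unit): 3 of 40 → value 3×35/40 = 2.6250, running total 277.63
Total 277.63.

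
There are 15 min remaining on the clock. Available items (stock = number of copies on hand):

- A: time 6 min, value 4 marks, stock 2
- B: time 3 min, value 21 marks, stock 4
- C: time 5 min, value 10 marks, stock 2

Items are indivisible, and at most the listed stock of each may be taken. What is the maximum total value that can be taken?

Top feasible selections:
- 4×B: time 12, value 84
- 3×B + 1×C: time 14, value 73
Best: 84 marks.

84 marks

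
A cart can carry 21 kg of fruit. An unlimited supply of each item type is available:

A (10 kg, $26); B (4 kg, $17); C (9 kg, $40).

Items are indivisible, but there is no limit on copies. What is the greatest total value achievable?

Best value-per-unit is C at 40/9; filling with it alone gives 2×40 = 80.
Optimal mix: 3×B + 1×C → weight 21, value 91.

$91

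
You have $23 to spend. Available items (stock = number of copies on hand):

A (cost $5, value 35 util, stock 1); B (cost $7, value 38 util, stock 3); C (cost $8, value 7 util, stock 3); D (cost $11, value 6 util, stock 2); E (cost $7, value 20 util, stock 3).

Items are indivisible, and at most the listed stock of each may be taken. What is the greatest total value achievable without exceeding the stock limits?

114 util

Best selections within cost 23 and stock limits:
- 3×B: cost 21, value 114
- 1×A + 2×B: cost 19, value 111
- 2×B + 1×E: cost 21, value 96
Best: 114 util.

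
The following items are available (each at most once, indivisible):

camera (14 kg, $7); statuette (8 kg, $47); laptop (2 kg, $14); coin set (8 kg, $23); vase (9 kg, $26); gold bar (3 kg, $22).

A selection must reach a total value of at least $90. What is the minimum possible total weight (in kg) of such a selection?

19

Subsets with value ≥ 90, sorted by total weight:
- statuette+coin set+gold bar: weight 19, value 92
- statuette+vase+gold bar: weight 20, value 95
- statuette+laptop+coin set+gold bar: weight 21, value 106
Minimum weight: 19 kg.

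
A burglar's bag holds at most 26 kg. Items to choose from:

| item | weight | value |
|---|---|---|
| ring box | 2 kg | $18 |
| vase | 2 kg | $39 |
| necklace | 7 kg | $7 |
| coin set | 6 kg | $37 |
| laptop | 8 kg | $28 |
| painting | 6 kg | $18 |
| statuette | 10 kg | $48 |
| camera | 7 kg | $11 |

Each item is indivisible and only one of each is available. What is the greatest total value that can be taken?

Check high-value combinations within 26 kg:
- ring box+vase+coin set+painting+statuette: weight 2+2+6+6+10=26, value 18+39+37+18+48=160
- vase+coin set+laptop+statuette: weight 2+6+8+10=26, value 39+37+28+48=152
- ring box+vase+coin set+statuette: weight 2+2+6+10=20, value 18+39+37+48=142
Best: $160.

$160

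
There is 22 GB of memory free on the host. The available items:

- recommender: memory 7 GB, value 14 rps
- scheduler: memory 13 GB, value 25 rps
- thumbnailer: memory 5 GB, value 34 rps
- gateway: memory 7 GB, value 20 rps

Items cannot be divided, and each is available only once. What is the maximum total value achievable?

68 rps

This is a 0/1 knapsack; check combinations near the capacity.
- recommender+thumbnailer+gateway: memory 7+5+7=19, value 14+34+20=68
- scheduler+thumbnailer: memory 13+5=18, value 25+34=59
- thumbnailer+gateway: memory 5+7=12, value 34+20=54
Best: 68 rps.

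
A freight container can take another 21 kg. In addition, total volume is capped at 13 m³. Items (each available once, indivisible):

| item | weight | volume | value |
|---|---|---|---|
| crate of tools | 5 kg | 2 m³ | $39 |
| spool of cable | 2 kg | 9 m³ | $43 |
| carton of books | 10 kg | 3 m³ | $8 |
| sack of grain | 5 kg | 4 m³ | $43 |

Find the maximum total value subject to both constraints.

Feasible sets respecting both limits:
- crate of tools+carton of books+sack of grain: weight 20, volume 9, value 90
- spool of cable+sack of grain: weight 7, volume 13, value 86
- crate of tools+spool of cable: weight 7, volume 11, value 82
Best: $90.

$90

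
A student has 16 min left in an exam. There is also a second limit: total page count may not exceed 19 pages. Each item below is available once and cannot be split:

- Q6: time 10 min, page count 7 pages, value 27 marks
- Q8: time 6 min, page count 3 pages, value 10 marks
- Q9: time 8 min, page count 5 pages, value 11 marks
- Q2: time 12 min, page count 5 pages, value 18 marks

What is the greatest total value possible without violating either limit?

37 marks

Feasible sets respecting both limits:
- Q6+Q8: time 16, page count 10, value 37
- Q6: time 10, page count 7, value 27
- Q8+Q9: time 14, page count 8, value 21
Best: 37 marks.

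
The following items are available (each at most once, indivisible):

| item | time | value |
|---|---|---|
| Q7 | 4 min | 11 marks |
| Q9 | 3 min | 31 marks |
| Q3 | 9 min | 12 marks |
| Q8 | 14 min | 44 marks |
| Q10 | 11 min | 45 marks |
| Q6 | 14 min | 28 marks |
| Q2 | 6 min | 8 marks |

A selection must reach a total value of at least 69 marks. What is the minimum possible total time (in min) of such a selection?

14

Subsets with value ≥ 69, sorted by total time:
- Q9+Q10: time 14, value 76
- Q9+Q8: time 17, value 75
- Q7+Q9+Q10: time 18, value 87
Minimum time: 14 min.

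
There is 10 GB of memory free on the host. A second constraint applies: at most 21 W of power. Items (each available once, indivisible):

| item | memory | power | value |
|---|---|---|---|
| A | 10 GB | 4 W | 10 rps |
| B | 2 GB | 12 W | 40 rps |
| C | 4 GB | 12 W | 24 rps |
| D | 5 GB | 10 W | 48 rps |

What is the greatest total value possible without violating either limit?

Feasible sets respecting both limits:
- D: memory 5, power 10, value 48
- B: memory 2, power 12, value 40
- C: memory 4, power 12, value 24
Best: 48 rps.

48 rps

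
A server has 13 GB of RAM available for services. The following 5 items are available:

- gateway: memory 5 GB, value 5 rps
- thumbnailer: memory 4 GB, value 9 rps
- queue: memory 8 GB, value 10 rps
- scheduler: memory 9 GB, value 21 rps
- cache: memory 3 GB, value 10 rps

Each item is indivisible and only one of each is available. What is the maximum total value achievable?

Check high-value combinations within 13 GB:
- scheduler+cache: memory 9+3=12, value 21+10=31
- thumbnailer+scheduler: memory 4+9=13, value 9+21=30
- gateway+thumbnailer+cache: memory 5+4+3=12, value 5+9+10=24
- scheduler: memory 9, value 21
- queue+cache: memory 8+3=11, value 10+10=20
Best: 31 rps.

31 rps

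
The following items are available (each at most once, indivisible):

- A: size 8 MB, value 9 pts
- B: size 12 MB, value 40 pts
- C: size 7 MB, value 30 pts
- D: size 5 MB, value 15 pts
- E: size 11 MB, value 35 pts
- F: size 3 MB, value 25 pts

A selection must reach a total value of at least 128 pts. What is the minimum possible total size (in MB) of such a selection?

Subsets with value ≥ 128, sorted by total size:
- B+C+E+F: size 33, value 130
- B+C+D+E+F: size 38, value 145
- A+B+C+E+F: size 41, value 139
Minimum size: 33 MB.

33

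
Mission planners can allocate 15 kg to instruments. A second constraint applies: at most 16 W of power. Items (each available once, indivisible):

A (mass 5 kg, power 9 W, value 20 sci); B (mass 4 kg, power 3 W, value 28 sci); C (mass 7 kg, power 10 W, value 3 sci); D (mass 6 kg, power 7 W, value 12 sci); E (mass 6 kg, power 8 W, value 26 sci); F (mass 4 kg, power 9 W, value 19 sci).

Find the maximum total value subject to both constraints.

Feasible sets respecting both limits:
- B+E: mass 10, power 11, value 54
- A+B: mass 9, power 12, value 48
- B+F: mass 8, power 12, value 47
- B+D: mass 10, power 10, value 40
Best: 54 sci.

54 sci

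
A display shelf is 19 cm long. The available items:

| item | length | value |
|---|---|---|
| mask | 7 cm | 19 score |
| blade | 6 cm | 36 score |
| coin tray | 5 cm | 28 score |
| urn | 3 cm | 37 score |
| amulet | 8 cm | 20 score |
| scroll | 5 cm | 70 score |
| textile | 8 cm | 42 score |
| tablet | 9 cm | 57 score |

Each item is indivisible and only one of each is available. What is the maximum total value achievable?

Check high-value combinations within 19 cm:
- blade+coin tray+urn+scroll: length 6+5+3+5=19, value 36+28+37+70=171
- urn+scroll+tablet: length 3+5+9=17, value 37+70+57=164
- coin tray+scroll+tablet: length 5+5+9=19, value 28+70+57=155
Best: 171 score.

171 score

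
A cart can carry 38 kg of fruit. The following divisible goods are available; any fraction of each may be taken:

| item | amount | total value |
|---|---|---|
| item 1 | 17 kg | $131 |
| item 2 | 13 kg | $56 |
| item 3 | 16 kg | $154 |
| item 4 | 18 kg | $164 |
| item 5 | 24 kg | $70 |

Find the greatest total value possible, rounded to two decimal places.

348.82

Take in order of value per unit:
- item 3 (154/16 per unit): all 16 → value 154, running total 154.00
- item 4 (164/18 per unit): all 18 → value 164, running total 318.00
- item 1 (131/17 per unit): 4 of 17 → value 4×131/17 = 30.8235, running total 348.82
Total 348.82.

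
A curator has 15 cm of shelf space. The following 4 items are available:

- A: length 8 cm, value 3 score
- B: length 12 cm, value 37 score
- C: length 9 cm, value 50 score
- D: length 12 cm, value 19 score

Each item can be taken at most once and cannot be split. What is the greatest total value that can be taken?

This is a 0/1 knapsack; check combinations near the capacity.
- C: length 9, value 50
- B: length 12, value 37
- D: length 12, value 19
- A: length 8, value 3
Best: 50 score.

50 score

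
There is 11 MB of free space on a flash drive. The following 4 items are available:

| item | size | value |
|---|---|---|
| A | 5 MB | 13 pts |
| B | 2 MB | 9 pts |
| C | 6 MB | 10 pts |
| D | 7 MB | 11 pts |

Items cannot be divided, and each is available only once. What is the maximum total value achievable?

This is a 0/1 knapsack; check combinations near the capacity.
- A+C: size 5+6=11, value 13+10=23
- A+B: size 5+2=7, value 13+9=22
- B+D: size 2+7=9, value 9+11=20
- B+C: size 2+6=8, value 9+10=19
Best: 23 pts.

23 pts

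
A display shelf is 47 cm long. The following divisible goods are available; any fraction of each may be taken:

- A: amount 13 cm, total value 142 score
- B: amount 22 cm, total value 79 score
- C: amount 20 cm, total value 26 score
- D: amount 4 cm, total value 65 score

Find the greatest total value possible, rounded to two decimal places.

Take in order of value per unit:
- D (65/4 per unit): all 4 → value 65, running total 65.00
- A (142/13 per unit): all 13 → value 142, running total 207.00
- B (79/22 per unit): all 22 → value 79, running total 286.00
- C (26/20 per unit): 8 of 20 → value 8×26/20 = 10.4000, running total 296.40
Total 296.40.

296.40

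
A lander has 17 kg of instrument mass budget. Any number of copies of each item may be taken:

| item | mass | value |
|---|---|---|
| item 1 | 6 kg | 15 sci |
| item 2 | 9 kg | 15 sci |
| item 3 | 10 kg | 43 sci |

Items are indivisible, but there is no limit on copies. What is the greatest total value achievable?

Best value-per-unit is item 3 at 43/10; filling with it alone gives 1×43 = 43.
Optimal mix: 1×item 1 + 1×item 3 → mass 16, value 58.

58 sci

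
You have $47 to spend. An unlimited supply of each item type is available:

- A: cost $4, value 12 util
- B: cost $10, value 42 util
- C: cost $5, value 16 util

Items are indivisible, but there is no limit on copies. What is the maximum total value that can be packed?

184 util

Best value-per-unit is B at 42/10; filling with it alone gives 4×42 = 168.
Optimal mix: 4×B + 1×C → cost 45, value 184.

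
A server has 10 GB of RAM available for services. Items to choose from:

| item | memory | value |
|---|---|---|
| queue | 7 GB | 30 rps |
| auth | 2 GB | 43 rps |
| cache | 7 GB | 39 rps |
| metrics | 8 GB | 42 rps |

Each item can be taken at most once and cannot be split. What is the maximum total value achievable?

Check high-value combinations within 10 GB:
- auth+metrics: memory 2+8=10, value 43+42=85
- auth+cache: memory 2+7=9, value 43+39=82
- queue+auth: memory 7+2=9, value 30+43=73
- auth: memory 2, value 43
Best: 85 rps.

85 rps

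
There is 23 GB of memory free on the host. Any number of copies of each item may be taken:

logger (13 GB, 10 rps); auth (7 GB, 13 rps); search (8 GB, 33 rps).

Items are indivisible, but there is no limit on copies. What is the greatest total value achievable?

79 rps

Best value-per-unit is search at 33/8; filling with it alone gives 2×33 = 66.
Optimal mix: 1×auth + 2×search → memory 23, value 79.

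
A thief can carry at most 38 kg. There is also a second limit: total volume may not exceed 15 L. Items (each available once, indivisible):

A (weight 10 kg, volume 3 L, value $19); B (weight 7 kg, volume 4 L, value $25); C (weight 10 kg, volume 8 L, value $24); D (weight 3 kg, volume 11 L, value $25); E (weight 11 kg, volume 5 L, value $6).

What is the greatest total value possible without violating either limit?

$68

Feasible sets respecting both limits:
- A+B+C: weight 27, volume 15, value 68
- B+D: weight 10, volume 15, value 50
- A+B+E: weight 28, volume 12, value 50
- B+C: weight 17, volume 12, value 49
Best: $68.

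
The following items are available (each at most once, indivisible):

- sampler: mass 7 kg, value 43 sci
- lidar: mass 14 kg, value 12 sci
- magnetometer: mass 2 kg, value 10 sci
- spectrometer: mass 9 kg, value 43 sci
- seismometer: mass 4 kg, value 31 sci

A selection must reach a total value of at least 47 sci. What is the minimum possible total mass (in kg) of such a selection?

Subsets with value ≥ 47, sorted by total mass:
- sampler+magnetometer: mass 9, value 53
- sampler+seismometer: mass 11, value 74
- magnetometer+spectrometer: mass 11, value 53
Minimum mass: 9 kg.

9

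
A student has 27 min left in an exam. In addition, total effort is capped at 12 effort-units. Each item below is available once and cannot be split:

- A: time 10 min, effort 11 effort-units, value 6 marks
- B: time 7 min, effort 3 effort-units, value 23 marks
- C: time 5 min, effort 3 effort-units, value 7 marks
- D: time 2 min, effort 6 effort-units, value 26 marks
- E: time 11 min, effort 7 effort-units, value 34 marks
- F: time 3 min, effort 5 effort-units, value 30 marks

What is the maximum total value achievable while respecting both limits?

Feasible sets respecting both limits:
- E+F: time 14, effort 12, value 64
- B+C+F: time 15, effort 11, value 60
- B+E: time 18, effort 10, value 57
Best: 64 marks.

64 marks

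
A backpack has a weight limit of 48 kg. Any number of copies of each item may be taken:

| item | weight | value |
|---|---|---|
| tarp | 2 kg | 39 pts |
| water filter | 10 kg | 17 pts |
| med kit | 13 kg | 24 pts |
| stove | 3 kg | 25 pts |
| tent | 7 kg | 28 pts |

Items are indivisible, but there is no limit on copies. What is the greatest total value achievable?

936 pts

Best value-per-unit is tarp at 39/2, and filling with it alone uses weight 24×2=48. No mix of the others beats 24×39 = 936.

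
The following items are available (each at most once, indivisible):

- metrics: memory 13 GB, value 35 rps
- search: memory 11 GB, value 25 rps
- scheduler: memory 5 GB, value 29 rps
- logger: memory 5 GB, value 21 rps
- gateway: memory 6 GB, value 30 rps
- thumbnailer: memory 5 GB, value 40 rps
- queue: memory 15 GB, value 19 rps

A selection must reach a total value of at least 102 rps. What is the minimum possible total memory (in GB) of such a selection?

Subsets with value ≥ 102, sorted by total memory:
- scheduler+logger+gateway+thumbnailer: memory 21, value 120
- metrics+scheduler+thumbnailer: memory 23, value 104
- metrics+gateway+thumbnailer: memory 24, value 105
Minimum memory: 21 GB.

21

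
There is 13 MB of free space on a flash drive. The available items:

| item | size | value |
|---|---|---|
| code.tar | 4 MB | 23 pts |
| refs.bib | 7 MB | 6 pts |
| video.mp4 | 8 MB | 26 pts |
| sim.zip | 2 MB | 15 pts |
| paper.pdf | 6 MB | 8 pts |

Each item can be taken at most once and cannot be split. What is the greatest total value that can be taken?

49 pts

Check high-value combinations within 13 MB:
- code.tar+video.mp4: size 4+8=12, value 23+26=49
- code.tar+sim.zip+paper.pdf: size 4+2+6=12, value 23+15+8=46
- code.tar+refs.bib+sim.zip: size 4+7+2=13, value 23+6+15=44
Best: 49 pts.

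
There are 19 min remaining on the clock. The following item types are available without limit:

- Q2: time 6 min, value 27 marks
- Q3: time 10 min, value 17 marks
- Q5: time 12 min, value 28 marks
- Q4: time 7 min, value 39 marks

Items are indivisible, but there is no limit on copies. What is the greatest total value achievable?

93 marks

Best value-per-unit is Q4 at 39/7; filling with it alone gives 2×39 = 78.
Optimal mix: 2×Q2 + 1×Q4 → time 19, value 93.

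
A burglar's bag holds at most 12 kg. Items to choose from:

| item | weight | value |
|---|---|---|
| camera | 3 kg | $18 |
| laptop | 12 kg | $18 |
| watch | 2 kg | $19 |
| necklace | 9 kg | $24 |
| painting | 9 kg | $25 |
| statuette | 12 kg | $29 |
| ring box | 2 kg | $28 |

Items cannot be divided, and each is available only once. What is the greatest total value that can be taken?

$65

This is a 0/1 knapsack; check combinations near the capacity.
- camera+watch+ring box: weight 3+2+2=7, value 18+19+28=65
- painting+ring box: weight 9+2=11, value 25+28=53
- necklace+ring box: weight 9+2=11, value 24+28=52
- watch+ring box: weight 2+2=4, value 19+28=47
Best: $65.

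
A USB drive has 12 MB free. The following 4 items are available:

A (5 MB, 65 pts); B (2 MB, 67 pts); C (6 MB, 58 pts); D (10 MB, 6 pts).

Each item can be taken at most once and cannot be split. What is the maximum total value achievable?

132 pts

Check high-value combinations within 12 MB:
- A+B: size 5+2=7, value 65+67=132
- B+C: size 2+6=8, value 67+58=125
- A+C: size 5+6=11, value 65+58=123
Best: 132 pts.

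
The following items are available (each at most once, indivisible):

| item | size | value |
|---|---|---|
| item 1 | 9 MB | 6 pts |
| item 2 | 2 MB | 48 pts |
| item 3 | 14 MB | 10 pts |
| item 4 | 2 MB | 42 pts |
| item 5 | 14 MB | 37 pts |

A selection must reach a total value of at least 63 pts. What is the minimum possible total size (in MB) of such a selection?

4

Subsets with value ≥ 63, sorted by total size:
- item 2+item 4: size 4, value 90
- item 1+item 2+item 4: size 13, value 96
- item 2+item 5: size 16, value 85
- item 4+item 5: size 16, value 79
Minimum size: 4 MB.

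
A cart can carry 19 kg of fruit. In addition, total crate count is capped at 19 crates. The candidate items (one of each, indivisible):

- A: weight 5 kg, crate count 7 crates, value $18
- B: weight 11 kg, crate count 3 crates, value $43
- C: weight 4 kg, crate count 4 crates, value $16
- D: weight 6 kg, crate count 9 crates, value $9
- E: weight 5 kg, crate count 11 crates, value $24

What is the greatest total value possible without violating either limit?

$67

Feasible sets respecting both limits:
- B+E: weight 16, crate count 14, value 67
- A+B: weight 16, crate count 10, value 61
- B+C: weight 15, crate count 7, value 59
- B+D: weight 17, crate count 12, value 52
Best: $67.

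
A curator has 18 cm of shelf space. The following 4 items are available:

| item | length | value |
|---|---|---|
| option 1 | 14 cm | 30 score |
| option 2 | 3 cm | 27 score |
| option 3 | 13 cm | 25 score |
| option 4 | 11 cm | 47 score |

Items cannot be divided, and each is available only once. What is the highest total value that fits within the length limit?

Check high-value combinations within 18 cm:
- option 2+option 4: length 3+11=14, value 27+47=74
- option 1+option 2: length 14+3=17, value 30+27=57
- option 2+option 3: length 3+13=16, value 27+25=52
- option 4: length 11, value 47
Best: 74 score.

74 score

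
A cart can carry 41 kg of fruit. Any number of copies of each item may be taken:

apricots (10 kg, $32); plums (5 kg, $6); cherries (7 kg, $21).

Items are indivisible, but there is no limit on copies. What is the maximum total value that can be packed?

Best value-per-unit is apricots at 32/10, and filling with it alone uses weight 4×10=40. No mix of the others beats 4×32 = 128.

$128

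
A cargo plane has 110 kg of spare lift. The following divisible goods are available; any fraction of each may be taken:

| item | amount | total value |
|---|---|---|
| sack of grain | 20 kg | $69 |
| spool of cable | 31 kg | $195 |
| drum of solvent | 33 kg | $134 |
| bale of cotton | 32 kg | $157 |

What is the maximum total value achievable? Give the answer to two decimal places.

Take in order of value per unit:
- spool of cable (195/31 per unit): all 31 → value 195, running total 195.00
- bale of cotton (157/32 per unit): all 32 → value 157, running total 352.00
- drum of solvent (134/33 per unit): all 33 → value 134, running total 486.00
- sack of grain (69/20 per unit): 14 of 20 → value 14×69/20 = 48.3000, running total 534.30
Total 534.30.

534.30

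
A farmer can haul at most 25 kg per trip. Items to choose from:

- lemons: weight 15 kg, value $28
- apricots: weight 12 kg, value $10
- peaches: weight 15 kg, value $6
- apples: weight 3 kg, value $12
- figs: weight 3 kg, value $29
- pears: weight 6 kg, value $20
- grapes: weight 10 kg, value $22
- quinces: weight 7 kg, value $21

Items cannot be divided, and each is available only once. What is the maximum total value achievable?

$84

This is a 0/1 knapsack; check combinations near the capacity.
- apples+figs+grapes+quinces: weight 3+3+10+7=23, value 12+29+22+21=84
- apples+figs+pears+grapes: weight 3+3+6+10=22, value 12+29+20+22=83
- apples+figs+pears+quinces: weight 3+3+6+7=19, value 12+29+20+21=82
- lemons+figs+quinces: weight 15+3+7=25, value 28+29+21=78
Best: $84.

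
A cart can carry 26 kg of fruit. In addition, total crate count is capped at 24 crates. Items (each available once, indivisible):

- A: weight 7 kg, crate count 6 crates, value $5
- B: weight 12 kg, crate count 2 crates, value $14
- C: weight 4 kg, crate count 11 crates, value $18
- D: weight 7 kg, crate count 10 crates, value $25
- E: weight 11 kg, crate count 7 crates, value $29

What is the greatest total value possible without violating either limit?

Feasible sets respecting both limits:
- A+D+E: weight 25, crate count 23, value 59
- B+C+D: weight 23, crate count 23, value 57
- D+E: weight 18, crate count 17, value 54
Best: $59.

$59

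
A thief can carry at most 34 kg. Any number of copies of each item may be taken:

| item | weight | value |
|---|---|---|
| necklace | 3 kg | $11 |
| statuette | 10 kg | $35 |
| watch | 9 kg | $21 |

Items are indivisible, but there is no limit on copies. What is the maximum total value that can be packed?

Best value-per-unit is necklace at 11/3; filling with it alone gives 11×11 = 121.
Optimal mix: 8×necklace + 1×statuette → weight 34, value 123.

$123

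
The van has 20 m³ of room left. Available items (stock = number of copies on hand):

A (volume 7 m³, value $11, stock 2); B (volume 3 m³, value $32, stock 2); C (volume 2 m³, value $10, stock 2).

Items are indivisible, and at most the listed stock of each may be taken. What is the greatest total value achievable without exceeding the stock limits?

$95

Best selections within volume 20 and stock limits:
- 1×A + 2×B + 2×C: volume 17, value 95
- 2×A + 2×B: volume 20, value 86
Best: $95.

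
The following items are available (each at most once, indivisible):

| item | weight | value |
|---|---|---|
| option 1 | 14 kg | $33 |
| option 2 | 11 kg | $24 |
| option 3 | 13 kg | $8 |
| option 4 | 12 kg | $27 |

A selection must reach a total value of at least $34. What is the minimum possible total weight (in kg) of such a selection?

23

Subsets with value ≥ 34, sorted by total weight:
- option 2+option 4: weight 23, value 51
- option 1+option 2: weight 25, value 57
Minimum weight: 23 kg.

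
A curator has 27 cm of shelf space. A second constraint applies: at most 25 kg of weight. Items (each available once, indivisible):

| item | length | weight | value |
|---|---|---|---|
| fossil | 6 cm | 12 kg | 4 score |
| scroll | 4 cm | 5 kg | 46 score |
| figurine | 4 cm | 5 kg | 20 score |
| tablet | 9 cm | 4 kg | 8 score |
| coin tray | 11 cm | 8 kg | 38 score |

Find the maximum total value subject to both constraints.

Feasible sets respecting both limits:
- scroll+figurine+coin tray: length 19, weight 18, value 104
- scroll+tablet+coin tray: length 24, weight 17, value 92
- fossil+scroll+coin tray: length 21, weight 25, value 88
- scroll+coin tray: length 15, weight 13, value 84
Best: 104 score.

104 score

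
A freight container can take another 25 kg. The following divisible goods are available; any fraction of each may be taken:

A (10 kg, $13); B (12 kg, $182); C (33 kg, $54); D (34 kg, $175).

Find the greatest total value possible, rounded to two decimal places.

248.91

Take in order of value per unit:
- B (182/12 per unit): all 12 → value 182, running total 182.00
- D (175/34 per unit): 13 of 34 → value 13×175/34 = 66.9118, running total 248.91
Total 248.91.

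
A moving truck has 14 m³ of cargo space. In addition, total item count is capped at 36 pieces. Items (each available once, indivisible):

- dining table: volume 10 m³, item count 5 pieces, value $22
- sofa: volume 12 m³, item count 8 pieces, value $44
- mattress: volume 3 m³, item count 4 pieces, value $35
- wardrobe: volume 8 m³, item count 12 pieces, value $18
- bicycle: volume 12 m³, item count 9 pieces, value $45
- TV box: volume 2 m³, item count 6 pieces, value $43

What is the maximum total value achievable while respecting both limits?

Feasible sets respecting both limits:
- mattress+wardrobe+TV box: volume 13, item count 22, value 96
- bicycle+TV box: volume 14, item count 15, value 88
- sofa+TV box: volume 14, item count 14, value 87
Best: $96.

$96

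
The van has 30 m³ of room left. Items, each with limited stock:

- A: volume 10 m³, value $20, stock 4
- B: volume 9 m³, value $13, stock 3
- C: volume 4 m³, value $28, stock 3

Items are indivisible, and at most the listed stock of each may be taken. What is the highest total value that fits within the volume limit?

Best selections within volume 30 and stock limits:
- 2×B + 3×C: volume 30, value 110
- 1×A + 3×C: volume 22, value 104
- 1×B + 3×C: volume 21, value 97
- 2×A + 2×C: volume 28, value 96
Best: $110.

$110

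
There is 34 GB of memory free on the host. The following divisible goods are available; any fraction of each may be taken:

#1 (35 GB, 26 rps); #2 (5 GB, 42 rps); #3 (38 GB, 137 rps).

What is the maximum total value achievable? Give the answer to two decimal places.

146.55

Take in order of value per unit:
- #2 (42/5 per unit): all 5 → value 42, running total 42.00
- #3 (137/38 per unit): 29 of 38 → value 29×137/38 = 104.5526, running total 146.55
Total 146.55.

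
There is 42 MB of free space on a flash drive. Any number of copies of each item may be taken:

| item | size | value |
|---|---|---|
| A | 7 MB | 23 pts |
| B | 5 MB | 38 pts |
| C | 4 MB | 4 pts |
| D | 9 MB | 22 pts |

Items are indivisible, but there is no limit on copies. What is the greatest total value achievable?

Best value-per-unit is B at 38/5, and filling with it alone uses size 8×5=40. No mix of the others beats 8×38 = 304.

304 pts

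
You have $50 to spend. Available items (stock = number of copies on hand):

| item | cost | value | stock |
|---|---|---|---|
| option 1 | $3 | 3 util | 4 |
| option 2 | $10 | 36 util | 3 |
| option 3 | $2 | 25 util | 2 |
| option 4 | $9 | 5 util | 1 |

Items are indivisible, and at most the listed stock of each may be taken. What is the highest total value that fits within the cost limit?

Best selections within cost 50 and stock limits:
- 4×option 1 + 3×option 2 + 2×option 3: cost 46, value 170
- 2×option 1 + 3×option 2 + 2×option 3 + 1×option 4: cost 49, value 169
Best: 170 util.

170 util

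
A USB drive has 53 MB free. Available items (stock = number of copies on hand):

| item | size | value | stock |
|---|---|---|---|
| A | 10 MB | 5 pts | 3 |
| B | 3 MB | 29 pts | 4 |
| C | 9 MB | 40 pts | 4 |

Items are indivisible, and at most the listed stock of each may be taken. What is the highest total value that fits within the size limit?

276 pts

Top feasible selections:
- 4×B + 4×C: size 48, value 276
- 3×B + 4×C: size 45, value 247
- 1×A + 4×B + 3×C: size 49, value 241
- 4×B + 3×C: size 39, value 236
Best: 276 pts.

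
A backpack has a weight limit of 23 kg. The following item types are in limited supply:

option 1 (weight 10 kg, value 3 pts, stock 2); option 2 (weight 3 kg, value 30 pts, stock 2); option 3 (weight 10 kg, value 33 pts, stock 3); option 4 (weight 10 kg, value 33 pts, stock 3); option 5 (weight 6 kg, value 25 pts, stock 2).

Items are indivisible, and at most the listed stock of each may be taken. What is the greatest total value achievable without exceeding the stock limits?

Top feasible selections:
- 2×option 2 + 1×option 4 + 1×option 5: weight 22, value 118
- 2×option 2 + 1×option 3 + 1×option 5: weight 22, value 118
- 2×option 2 + 2×option 5: weight 18, value 110
Best: 118 pts.

118 pts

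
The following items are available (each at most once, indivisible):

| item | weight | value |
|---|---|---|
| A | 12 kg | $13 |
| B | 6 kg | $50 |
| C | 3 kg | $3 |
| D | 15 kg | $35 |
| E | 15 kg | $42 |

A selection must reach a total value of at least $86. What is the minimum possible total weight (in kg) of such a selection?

21

Subsets with value ≥ 86, sorted by total weight:
- B+E: weight 21, value 92
- B+C+E: weight 24, value 95
- B+C+D: weight 24, value 88
- A+B+E: weight 33, value 105
Minimum weight: 21 kg.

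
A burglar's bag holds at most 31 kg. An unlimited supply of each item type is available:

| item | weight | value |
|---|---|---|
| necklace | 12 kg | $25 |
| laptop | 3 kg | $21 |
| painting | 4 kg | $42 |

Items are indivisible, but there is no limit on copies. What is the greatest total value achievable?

Best value-per-unit is painting at 42/4; filling with it alone gives 7×42 = 294.
Optimal mix: 1×laptop + 7×painting → weight 31, value 315.

$315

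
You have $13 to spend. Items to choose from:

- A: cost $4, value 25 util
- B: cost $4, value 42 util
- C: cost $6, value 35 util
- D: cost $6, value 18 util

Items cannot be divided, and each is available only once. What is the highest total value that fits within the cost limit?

77 util

Check high-value combinations within $13:
- B+C: cost 4+6=10, value 42+35=77
- A+B: cost 4+4=8, value 25+42=67
- A+C: cost 4+6=10, value 25+35=60
Best: 77 util.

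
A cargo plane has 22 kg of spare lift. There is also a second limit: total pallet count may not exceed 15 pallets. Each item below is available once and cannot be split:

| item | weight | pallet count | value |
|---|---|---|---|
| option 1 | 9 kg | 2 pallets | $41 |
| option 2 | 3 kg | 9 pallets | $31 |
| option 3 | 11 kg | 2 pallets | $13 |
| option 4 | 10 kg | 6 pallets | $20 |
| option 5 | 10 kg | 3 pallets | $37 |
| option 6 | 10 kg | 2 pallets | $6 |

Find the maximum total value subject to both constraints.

Feasible sets respecting both limits:
- option 1+option 2+option 5: weight 22, pallet count 14, value 109
- option 1+option 5: weight 19, pallet count 5, value 78
- option 1+option 2+option 6: weight 22, pallet count 13, value 78
Best: $109.

$109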